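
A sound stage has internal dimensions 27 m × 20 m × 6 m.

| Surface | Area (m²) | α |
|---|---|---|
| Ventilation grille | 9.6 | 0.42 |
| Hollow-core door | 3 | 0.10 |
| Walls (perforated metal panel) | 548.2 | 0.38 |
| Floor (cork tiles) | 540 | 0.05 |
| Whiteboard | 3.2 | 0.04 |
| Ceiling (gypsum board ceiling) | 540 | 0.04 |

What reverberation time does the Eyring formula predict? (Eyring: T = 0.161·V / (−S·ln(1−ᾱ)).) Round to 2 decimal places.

S = Σ Sᵢ = 1644.0 m².
Absorption A = 9.6×0.42 + 3×0.10 + 548.2×0.38 + 540×0.05 + 3.2×0.04 + 540×0.04 = 261.376 sabins.
ᾱ = 261.376 / 1644.0 = 0.1590.
Eyring denominator: −S ln(1−ᾱ) = 284.681.
V = 27 × 20 × 6 = 3240 m³.
RT60 = 0.161 × 3240 / 284.681 = 1.83 s.

1.83 sec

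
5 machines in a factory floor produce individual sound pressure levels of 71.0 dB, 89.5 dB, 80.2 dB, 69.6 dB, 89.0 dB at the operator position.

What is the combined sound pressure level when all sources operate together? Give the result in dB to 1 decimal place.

92.6 dB

Sum in the linear (power) domain: Σ 10^(Lᵢ/10) = 10^(71.0/10) + 10^(89.5/10) + 10^(80.2/10) + 10^(69.6/10) + 10^(89.0/10) = 1.812e+09.
L_total = 10·log₁₀(1.812e+09) = 92.6 dB.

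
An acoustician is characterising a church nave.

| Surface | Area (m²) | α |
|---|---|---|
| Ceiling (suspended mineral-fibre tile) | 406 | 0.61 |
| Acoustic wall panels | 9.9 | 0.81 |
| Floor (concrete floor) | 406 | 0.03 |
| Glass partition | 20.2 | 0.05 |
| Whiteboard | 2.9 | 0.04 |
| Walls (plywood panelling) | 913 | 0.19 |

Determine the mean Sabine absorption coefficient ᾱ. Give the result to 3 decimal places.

0.252

Total surface area S = 1758.0 m².
Weighted sum Σ Sα = 442.455.
ᾱ = 442.455 / 1758.0 = 0.252.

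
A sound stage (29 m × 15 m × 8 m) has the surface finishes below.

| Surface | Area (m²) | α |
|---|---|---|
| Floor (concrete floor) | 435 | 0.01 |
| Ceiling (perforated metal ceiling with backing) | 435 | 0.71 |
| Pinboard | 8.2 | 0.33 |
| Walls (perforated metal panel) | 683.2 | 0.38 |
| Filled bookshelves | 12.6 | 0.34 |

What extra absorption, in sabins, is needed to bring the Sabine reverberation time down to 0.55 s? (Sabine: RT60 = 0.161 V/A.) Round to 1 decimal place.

Total absorption A₁ = 435×0.01 + 435×0.71 + 8.2×0.33 + 683.2×0.38 + 12.6×0.34
  = 4.350 + 308.850 + 2.706 + 259.616 + 4.284 = 579.806 m² sabins.
Target A₂ = 0.161·3480/0.55 = 1018.691 sabins (V = 3480 m³).
ΔA = A₂ − A₁ = 1018.691 − 579.806 = 438.9 sabins.

438.9 sabins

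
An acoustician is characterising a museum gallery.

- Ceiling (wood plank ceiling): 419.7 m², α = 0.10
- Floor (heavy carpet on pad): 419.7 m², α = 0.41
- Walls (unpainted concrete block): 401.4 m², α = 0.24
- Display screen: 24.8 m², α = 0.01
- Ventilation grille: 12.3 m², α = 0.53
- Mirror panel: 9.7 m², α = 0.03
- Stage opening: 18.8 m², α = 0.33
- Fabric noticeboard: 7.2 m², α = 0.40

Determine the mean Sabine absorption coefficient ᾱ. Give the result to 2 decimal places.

S = Σ Sᵢ = 419.7 + 419.7 + 401.4 + 24.8 + 12.3 + 9.7 + 18.8 + 7.2 = 1313.6 m².
Weighted sum Σ Sα = 326.525.
ᾱ = A/S = 0.25.

0.25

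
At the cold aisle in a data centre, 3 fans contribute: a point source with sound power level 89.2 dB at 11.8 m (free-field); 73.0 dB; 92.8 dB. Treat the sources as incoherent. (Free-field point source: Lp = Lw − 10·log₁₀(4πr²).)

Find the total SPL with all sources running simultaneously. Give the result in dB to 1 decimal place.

Source at 11.8 m: Lp = 89.2 − 10·log₁₀(4π·11.8²) = 89.2 − 10·log₁₀(1749.741) = 56.8 dB.
Converting to relative power and adding: 10^(56.8/10) + 10^(73.0/10) + 10^(92.8/10) = 1.926e+09.
L_total = 10·log₁₀(1.926e+09) = 92.8 dB.

92.8 dB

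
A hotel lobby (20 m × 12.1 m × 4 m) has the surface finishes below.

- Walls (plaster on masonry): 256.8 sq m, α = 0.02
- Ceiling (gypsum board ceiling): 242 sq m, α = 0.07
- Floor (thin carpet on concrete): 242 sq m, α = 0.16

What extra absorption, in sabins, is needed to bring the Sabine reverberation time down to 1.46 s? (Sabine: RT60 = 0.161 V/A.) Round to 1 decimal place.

Total absorption A₁ = 256.8×0.02 + 242×0.07 + 242×0.16
  = 5.136 + 16.940 + 38.720 = 60.796 sq m sabins.
Target A₂ = 0.161·968/1.46 = 106.745 sabins (V = 968 m³).
ΔA = A₂ − A₁ = 106.745 − 60.796 = 45.9 sabins.

45.9 sabins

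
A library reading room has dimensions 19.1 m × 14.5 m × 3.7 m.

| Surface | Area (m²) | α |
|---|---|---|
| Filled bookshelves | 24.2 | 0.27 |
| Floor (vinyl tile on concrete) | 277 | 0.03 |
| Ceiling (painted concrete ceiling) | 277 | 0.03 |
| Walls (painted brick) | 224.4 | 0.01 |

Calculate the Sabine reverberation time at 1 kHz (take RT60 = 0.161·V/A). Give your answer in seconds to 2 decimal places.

Summing Sᵢαᵢ: 6.534 + 8.310 + 8.310 + 2.244 → A = 25.398 sabins.
Room volume: 1024.715 m³.
T = 0.161 V/A = 0.161·1024.715/25.398 = 6.50 s.

6.50 seconds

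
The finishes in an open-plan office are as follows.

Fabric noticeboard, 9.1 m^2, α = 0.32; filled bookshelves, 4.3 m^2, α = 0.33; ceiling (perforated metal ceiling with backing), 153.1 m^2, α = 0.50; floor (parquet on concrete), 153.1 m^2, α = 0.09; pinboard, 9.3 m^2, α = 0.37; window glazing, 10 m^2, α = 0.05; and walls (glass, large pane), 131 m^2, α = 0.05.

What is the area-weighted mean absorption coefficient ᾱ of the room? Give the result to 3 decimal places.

0.224

Total surface area S = 469.9 m^2.
Σ(Sᵢαᵢ) = 9.1×0.32 + 4.3×0.33 + 153.1×0.50 + 153.1×0.09 + 9.3×0.37 + 10×0.05 + 131×0.05 = 105.151.
ᾱ = 105.151 / 469.9 = 0.224.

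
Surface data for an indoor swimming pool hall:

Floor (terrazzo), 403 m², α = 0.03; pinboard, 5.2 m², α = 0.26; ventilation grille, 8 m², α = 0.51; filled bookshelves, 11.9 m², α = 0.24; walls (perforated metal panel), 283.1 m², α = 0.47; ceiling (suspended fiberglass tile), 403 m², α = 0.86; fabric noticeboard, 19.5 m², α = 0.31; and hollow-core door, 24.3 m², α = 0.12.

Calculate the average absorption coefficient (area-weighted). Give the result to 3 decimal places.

Total surface area S = 1158.0 m².
Σ(Sᵢαᵢ) = 403×0.03 + 5.2×0.26 + 8×0.51 + 11.9×0.24 + 283.1×0.47 + 403×0.86 + 19.5×0.31 + 24.3×0.12 = 508.976.
ᾱ = A/S = 0.440.

0.440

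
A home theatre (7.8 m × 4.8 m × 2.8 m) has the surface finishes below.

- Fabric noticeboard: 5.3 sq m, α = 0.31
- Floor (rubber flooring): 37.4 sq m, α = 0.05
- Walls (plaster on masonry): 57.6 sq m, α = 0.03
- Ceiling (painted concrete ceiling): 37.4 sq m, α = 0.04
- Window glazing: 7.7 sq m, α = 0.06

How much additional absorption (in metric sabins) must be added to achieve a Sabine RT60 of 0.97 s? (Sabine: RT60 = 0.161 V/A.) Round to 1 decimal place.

Equivalent absorption area: A₁ = 5.3*0.31 + 37.4*0.05 + 57.6*0.03 + 37.4*0.04 + 7.7*0.06 = 7.199 sq m.
V = 104.832 m³. Required absorption A₂ = 0.161 × 104.832 / 0.97 = 17.400 sabins.
Shortfall: 17.400 − 7.199 = 10.2 sabins.

10.2 sabins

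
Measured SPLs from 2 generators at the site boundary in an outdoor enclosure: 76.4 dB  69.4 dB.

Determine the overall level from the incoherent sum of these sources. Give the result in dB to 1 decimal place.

Σ 10^(Lᵢ/10) = 5.236e+07.
L_total = 10·log₁₀(5.236e+07) = 77.2 dB.

77.2 dB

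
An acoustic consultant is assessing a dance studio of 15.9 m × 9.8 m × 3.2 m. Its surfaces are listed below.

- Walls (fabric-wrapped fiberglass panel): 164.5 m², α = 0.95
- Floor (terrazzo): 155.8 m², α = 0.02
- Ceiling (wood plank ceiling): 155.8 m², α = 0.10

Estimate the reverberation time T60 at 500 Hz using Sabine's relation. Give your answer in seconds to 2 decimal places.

Summing Sᵢαᵢ: 156.275 + 3.116 + 15.580 → A = 174.971 sabins.
V = 15.9·9.8·3.2 = 498.624 m³.
T = 0.161 V/A = 0.161·498.624/174.971 = 0.46 s.

0.46 s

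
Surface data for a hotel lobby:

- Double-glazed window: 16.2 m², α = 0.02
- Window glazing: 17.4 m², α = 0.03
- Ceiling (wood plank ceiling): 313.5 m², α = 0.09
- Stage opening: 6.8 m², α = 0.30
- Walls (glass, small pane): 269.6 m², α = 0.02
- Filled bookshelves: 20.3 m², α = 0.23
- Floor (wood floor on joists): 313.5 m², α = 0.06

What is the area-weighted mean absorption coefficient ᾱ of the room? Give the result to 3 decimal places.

0.063

Total surface area S = 957.3 m².
Weighted sum Σ Sα = 59.972.
ᾱ = 59.972 / 957.3 = 0.063.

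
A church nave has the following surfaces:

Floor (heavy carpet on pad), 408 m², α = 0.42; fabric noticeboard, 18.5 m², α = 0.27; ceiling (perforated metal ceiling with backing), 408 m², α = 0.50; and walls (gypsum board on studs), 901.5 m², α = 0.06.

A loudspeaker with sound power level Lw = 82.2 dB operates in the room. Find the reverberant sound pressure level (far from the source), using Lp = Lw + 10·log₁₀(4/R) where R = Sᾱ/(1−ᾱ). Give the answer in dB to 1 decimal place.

60.6 dB

Σ(Sᵢαᵢ) = 408×0.42 + 18.5×0.27 + 408×0.50 + 901.5×0.06 = 434.445; total area S = 1736.0 m².
ᾱ = 0.2503, so room constant R = A/(1−ᾱ) = 579.492 m².
Lp = 82.2 + 10·log₁₀(4/579.492) = 82.2 + (-21.61) = 60.6 dB.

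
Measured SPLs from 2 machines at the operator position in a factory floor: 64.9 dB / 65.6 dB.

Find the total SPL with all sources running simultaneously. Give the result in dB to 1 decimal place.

Converting to relative power and adding: 10^(64.9/10) + 10^(65.6/10) = 6.721e+06.
L_total = 10·log₁₀(6.721e+06) = 68.3 dB.

68.3 dB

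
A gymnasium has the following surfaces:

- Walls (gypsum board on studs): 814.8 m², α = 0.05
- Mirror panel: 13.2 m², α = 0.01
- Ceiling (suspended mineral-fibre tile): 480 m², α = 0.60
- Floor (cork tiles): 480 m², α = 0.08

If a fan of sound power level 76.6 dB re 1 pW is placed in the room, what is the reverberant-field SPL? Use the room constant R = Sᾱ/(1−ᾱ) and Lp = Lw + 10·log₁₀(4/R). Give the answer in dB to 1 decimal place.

56.0 dB

A = 367.272 sabins; S = 1788.0 m².
ᾱ = 0.2054, so room constant R = A/(1−ᾱ) = 462.210 m².
Lp = Lw + 10 log₁₀(4/R) = 76.6 -20.63 = 56.0 dB.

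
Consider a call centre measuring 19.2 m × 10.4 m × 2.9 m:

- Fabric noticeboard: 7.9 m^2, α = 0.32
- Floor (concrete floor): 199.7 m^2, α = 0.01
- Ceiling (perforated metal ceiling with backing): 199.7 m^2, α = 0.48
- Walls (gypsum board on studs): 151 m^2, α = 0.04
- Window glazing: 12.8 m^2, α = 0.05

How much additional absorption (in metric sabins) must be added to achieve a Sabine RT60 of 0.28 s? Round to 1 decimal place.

A₁ = Σ Sᵢαᵢ = 7.9*0.32 + 199.7*0.01 + 199.7*0.48 + 151*0.04 + 12.8*0.05 = 107.061 sabins.
V = 579.072 m³. Required absorption A₂ = 0.161 × 579.072 / 0.28 = 332.966 sabins.
Additional absorption ΔA = 332.966 − 107.061 = 225.9 sabins.

225.9 sabins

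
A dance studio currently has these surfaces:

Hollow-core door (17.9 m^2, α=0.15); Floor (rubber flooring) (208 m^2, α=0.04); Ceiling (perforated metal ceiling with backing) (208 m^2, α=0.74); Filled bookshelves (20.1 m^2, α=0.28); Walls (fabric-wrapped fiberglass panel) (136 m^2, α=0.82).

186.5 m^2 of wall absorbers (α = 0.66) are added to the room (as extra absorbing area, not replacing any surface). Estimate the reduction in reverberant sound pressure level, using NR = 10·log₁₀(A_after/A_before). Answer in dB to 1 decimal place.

A_before = Σ Sᵢαᵢ = 17.9*0.15 + 208*0.04 + 208*0.74 + 20.1*0.28 + 136*0.82 = 282.073 sabins.
Added absorption = 186.5 × 0.66 = 123.090 sabins.
A_after = 282.073 + 123.090 = 405.163 sabins.
Reduction = 10 log₁₀(A_after/A_before) = 10 log₁₀(1.4364) = 1.6 dB.

1.6 dB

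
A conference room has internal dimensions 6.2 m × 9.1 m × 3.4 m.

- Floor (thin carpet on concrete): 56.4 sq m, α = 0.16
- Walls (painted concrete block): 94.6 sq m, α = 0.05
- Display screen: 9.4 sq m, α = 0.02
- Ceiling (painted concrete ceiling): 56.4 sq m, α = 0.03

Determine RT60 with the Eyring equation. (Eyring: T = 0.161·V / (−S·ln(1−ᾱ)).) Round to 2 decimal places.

1.90 s

S = Σ Sᵢ = 216.8 sq m.
Σ(Sᵢαᵢ) = 56.4×0.16 + 94.6×0.05 + 9.4×0.02 + 56.4×0.03 = 15.634.
Mean coefficient ᾱ = A/S = 0.0721.
Eyring denominator: −S ln(1−ᾱ) = 16.223.
V = 6.2 × 9.1 × 3.4 = 191.828 m³.
RT60 = 0.161 × 191.828 / 16.223 = 1.90 s.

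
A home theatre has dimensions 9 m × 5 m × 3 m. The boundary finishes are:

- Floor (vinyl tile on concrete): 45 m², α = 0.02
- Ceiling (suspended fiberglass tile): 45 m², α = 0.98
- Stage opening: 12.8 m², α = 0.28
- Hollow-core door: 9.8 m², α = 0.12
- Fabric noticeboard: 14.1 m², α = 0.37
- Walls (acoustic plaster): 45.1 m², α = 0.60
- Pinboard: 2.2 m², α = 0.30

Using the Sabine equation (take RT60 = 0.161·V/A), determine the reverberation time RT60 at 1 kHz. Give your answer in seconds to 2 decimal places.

Total absorption A = 45*0.02 + 45*0.98 + 12.8*0.28 + 9.8*0.12 + 14.1*0.37 + 45.1*0.60 + 2.2*0.30
  = 0.900 + 44.100 + 3.584 + 1.176 + 5.217 + 27.060 + 0.660 = 82.697 m² sabins.
V = 9·5·3 = 135 m³.
Sabine: RT60 = 0.161 × 135 / 82.697 = 0.26 s.

0.26 s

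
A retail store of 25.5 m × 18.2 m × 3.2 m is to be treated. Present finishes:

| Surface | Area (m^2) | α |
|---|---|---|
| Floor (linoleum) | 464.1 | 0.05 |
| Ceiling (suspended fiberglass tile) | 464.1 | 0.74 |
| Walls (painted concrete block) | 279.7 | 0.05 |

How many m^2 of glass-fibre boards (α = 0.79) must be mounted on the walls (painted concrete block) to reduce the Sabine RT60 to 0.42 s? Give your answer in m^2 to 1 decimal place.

255.0

A₁ = Σ Sᵢαᵢ = 464.1×0.05 + 464.1×0.74 + 279.7×0.05 = 380.624 sabins.
V = 1485.12 m³. Target absorption A₂ = 0.161 × 1485.12 / 0.42 = 569.296 sabins.
ΔA needed = 569.296 − 380.624 = 188.672 sabins.
Net gain per m^2: Δα = 0.79 − 0.05 = 0.74.
Panel area = 188.672 / 0.74 = 255.0 m^2.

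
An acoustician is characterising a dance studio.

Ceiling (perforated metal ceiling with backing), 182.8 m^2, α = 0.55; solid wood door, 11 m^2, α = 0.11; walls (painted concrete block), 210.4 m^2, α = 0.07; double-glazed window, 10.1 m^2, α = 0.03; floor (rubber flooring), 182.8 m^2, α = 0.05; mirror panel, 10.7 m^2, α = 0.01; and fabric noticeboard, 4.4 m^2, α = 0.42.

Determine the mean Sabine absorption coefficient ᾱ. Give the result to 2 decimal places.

Total surface area S = 612.2 m^2.
Σ(Sᵢαᵢ) = 182.8×0.55 + 11×0.11 + 210.4×0.07 + 10.1×0.03 + 182.8×0.05 + 10.7×0.01 + 4.4×0.42 = 127.876.
ᾱ = A/S = 0.21.

0.21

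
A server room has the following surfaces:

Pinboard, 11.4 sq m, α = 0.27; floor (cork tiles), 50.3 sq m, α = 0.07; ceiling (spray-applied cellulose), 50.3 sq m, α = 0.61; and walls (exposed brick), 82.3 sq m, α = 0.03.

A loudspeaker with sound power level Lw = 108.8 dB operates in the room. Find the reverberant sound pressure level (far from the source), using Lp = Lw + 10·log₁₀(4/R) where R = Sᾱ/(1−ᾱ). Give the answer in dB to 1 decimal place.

Σ(Sᵢαᵢ) = 11.4·0.27 + 50.3·0.07 + 50.3·0.61 + 82.3·0.03 = 39.751; total area S = 194.3 sq m.
ᾱ = 0.2046, so room constant R = A/(1−ᾱ) = 49.976 sq m.
Lp = 108.8 + 10·log₁₀(4/49.976) = 108.8 + (-10.97) = 97.8 dB.

97.8 dB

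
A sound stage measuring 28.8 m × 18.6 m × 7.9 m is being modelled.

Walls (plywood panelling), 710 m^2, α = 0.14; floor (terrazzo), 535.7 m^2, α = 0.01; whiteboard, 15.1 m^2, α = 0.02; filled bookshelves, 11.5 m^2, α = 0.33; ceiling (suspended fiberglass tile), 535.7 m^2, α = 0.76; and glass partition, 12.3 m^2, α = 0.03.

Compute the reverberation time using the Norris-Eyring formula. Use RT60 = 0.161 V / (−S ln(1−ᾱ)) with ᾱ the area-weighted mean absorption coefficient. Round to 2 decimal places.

S = Σ Sᵢ = 1820.3 m^2.
Σ(Sᵢαᵢ) = 710·0.14 + 535.7·0.01 + 15.1·0.02 + 11.5·0.33 + 535.7·0.76 + 12.3·0.03 = 516.355.
Mean coefficient ᾱ = A/S = 0.2837.
−S·ln(1−ᾱ) = −1820.3 × ln(1 − 0.2837) = 607.354.
V = 28.8 × 18.6 × 7.9 = 4231.872 m³.
T = 0.161·V/[−S·ln(1−ᾱ)] = 0.161·4231.872/607.354 = 1.12 s.

1.12 sec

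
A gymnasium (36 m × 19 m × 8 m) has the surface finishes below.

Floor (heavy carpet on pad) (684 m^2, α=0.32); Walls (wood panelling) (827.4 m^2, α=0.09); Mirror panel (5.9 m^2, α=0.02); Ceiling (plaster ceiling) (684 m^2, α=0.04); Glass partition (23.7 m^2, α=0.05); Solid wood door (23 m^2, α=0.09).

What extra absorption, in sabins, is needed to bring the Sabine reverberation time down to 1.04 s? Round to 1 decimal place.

Equivalent absorption area: A₁ = 684×0.32 + 827.4×0.09 + 5.9×0.02 + 684×0.04 + 23.7×0.05 + 23×0.09 = 324.079 m^2.
V = 5472 m³. Required absorption A₂ = 0.161 × 5472 / 1.04 = 847.108 sabins.
Additional absorption ΔA = 847.108 − 324.079 = 523.0 sabins.

523.0 sabins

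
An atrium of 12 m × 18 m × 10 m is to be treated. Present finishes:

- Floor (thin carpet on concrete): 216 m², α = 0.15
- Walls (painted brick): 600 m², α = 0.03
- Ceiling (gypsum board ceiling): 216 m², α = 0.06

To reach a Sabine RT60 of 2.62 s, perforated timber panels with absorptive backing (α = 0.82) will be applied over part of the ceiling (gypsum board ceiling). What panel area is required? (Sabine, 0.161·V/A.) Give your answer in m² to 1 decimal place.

91.3

Total absorption A₁ = 216*0.15 + 600*0.03 + 216*0.06
  = 32.400 + 18.000 + 12.960 = 63.360 m² sabins.
V = 2160 m³. Target absorption A₂ = 0.161 × 2160 / 2.62 = 132.733 sabins.
Absorption to add: 132.733 − 63.360 = 69.373 sabins.
Net gain per m²: Δα = 0.82 − 0.06 = 0.76.
Panel area = 69.373 / 0.76 = 91.3 m².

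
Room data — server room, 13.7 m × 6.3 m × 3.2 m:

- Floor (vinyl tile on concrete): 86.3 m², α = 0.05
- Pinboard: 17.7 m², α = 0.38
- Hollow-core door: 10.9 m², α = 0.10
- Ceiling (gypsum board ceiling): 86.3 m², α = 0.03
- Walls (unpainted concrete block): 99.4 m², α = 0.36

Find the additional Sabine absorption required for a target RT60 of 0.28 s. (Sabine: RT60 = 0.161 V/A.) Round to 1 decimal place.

Total absorption A₁ = 86.3*0.05 + 17.7*0.38 + 10.9*0.10 + 86.3*0.03 + 99.4*0.36
  = 4.315 + 6.726 + 1.090 + 2.589 + 35.784 = 50.504 m² sabins.
V = 276.192 m³. Required absorption A₂ = 0.161 × 276.192 / 0.28 = 158.810 sabins.
Shortfall: 158.810 − 50.504 = 108.3 sabins.

108.3 sabins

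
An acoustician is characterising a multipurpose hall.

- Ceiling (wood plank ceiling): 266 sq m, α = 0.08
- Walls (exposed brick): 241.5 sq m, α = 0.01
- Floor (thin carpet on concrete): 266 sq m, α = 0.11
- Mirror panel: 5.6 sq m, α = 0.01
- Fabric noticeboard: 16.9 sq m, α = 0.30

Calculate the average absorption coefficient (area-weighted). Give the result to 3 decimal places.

Total surface area S = 796.0 sq m.
Σ(Sᵢαᵢ) = 266×0.08 + 241.5×0.01 + 266×0.11 + 5.6×0.01 + 16.9×0.30 = 58.081.
ᾱ = 58.081 / 796.0 = 0.073.

0.073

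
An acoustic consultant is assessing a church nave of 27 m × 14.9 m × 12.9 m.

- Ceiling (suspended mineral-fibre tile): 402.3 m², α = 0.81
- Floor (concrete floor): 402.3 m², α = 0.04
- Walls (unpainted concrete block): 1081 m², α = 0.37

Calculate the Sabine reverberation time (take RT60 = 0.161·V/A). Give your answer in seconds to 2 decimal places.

Equivalent absorption area: A = 402.3*0.81 + 402.3*0.04 + 1081*0.37 = 741.925 m².
Room volume: 5189.67 m³.
T = 0.161 V/A = 0.161·5189.67/741.925 = 1.13 s.

1.13 sec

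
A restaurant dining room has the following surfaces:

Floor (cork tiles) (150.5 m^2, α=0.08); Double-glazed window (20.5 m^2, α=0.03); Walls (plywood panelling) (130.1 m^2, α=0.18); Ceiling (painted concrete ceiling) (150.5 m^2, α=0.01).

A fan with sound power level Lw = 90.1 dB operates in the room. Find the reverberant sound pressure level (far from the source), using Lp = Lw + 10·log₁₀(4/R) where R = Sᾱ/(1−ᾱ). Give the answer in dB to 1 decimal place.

80.0 dB

A = 37.578 sabins; S = 451.6 m^2.
ᾱ = 37.578/451.6 = 0.0832; R = Sᾱ/(1−ᾱ) = 37.578/(1−0.0832) = 40.988 m^2.
Lp = 90.1 + 10·log₁₀(4/40.988) = 90.1 + (-10.11) = 80.0 dB.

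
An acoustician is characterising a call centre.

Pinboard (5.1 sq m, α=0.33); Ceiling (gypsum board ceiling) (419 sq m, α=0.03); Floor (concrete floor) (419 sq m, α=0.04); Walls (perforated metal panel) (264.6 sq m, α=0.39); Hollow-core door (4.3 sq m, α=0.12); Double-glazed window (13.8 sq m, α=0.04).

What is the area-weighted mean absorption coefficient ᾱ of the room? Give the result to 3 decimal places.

0.120

S = Σ Sᵢ = 5.1 + 419 + 419 + 264.6 + 4.3 + 13.8 = 1125.8 sq m.
Σ(Sᵢαᵢ) = 5.1·0.33 + 419·0.03 + 419·0.04 + 264.6·0.39 + 4.3·0.12 + 13.8·0.04 = 135.275.
ᾱ = 135.275 / 1125.8 = 0.120.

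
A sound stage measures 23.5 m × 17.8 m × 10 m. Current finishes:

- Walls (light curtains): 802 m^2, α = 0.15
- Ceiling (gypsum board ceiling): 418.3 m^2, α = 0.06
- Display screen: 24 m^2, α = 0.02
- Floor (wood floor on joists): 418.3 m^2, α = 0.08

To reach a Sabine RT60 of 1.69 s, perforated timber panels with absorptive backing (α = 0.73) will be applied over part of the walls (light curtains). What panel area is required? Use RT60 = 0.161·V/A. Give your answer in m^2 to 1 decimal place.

377.9

Equivalent absorption area: A₁ = 802·0.15 + 418.3·0.06 + 24·0.02 + 418.3·0.08 = 179.342 m^2.
Required A₂ = 0.161·4183/1.69 = 398.499 sabins.
ΔA needed = 398.499 − 179.342 = 219.157 sabins.
Each m^2 of panel replacing the walls (light curtains) adds (0.73 − 0.15) = 0.58 sabins.
Area = ΔA/Δα = 219.157/0.58 = 377.9 m^2.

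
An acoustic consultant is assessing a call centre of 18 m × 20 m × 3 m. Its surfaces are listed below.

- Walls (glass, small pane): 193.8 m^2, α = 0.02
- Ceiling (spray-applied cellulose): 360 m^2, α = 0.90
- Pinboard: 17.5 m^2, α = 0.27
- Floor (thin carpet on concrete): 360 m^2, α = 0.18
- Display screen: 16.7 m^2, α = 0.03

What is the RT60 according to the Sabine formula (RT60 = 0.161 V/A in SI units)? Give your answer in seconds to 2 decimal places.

0.44 sec

A = Σ Sᵢαᵢ = 193.8*0.02 + 360*0.90 + 17.5*0.27 + 360*0.18 + 16.7*0.03 = 397.902 sabins.
Room volume: 1080 m³.
RT60 = 0.161 · V / A = 0.161 × 1080 / 397.902 = 0.44 s.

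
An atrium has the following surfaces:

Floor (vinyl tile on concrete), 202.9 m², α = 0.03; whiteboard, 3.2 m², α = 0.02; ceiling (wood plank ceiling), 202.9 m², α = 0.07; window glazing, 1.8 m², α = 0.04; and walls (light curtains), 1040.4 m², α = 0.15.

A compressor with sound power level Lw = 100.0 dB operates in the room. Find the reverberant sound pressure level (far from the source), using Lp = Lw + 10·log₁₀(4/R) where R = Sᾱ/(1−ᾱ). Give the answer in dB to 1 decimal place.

Σ(Sᵢαᵢ) = 202.9·0.03 + 3.2·0.02 + 202.9·0.07 + 1.8·0.04 + 1040.4·0.15 = 176.486; total area S = 1451.2 m².
ᾱ = 176.486/1451.2 = 0.1216; R = Sᾱ/(1−ᾱ) = 176.486/(1−0.1216) = 200.918 m².
Lp = 100.0 + 10·log₁₀(4/200.918) = 100.0 + (-17.01) = 83.0 dB.

83.0 dB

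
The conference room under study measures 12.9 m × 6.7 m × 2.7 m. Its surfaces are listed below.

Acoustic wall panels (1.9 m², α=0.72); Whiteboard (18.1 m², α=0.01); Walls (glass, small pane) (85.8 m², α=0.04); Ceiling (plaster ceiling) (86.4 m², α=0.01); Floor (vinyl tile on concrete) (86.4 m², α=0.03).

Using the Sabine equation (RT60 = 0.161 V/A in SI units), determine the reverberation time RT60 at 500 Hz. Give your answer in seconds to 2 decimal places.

4.45 s

Equivalent absorption area: A = 1.9*0.72 + 18.1*0.01 + 85.8*0.04 + 86.4*0.01 + 86.4*0.03 = 8.437 m².
V = 12.9·6.7·2.7 = 233.361 m³.
Sabine: RT60 = 0.161 × 233.361 / 8.437 = 4.45 s.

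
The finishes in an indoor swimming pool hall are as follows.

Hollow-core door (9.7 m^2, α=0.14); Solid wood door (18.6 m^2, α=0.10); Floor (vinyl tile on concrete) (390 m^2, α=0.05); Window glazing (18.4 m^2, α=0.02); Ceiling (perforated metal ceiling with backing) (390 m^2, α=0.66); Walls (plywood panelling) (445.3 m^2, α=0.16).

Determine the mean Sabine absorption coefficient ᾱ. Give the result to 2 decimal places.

Total surface area S = 1272.0 m^2.
Weighted sum Σ Sα = 351.734.
ᾱ = A/S = 0.28.

0.28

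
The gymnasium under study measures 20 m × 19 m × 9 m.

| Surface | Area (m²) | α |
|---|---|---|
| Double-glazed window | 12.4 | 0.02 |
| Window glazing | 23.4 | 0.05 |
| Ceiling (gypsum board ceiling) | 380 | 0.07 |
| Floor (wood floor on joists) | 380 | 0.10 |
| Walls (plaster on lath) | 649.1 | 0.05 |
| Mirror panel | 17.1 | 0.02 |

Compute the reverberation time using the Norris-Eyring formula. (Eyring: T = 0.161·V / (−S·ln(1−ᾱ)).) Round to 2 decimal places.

S = Σ Sᵢ = 1462.0 m².
Absorption A = 12.4·0.02 + 23.4·0.05 + 380·0.07 + 380·0.10 + 649.1·0.05 + 17.1·0.02 = 98.815 sabins.
ᾱ = 98.815 / 1462.0 = 0.0676.
−S·ln(1−ᾱ) = −1462.0 × ln(1 − 0.0676) = 102.330.
V = 20 × 19 × 9 = 3420 m³.
T = 0.161·V/[−S·ln(1−ᾱ)] = 0.161·3420/102.330 = 5.38 s.

5.38 s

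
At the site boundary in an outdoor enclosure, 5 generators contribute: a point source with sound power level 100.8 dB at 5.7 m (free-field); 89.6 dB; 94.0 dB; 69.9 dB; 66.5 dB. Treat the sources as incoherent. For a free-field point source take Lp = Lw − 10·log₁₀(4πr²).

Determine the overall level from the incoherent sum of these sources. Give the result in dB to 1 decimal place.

95.4 dB

Source at 5.7 m: Lp = 100.8 − 10·log₁₀(4π·5.7²) = 100.8 − 10·log₁₀(408.281) = 74.7 dB.
Sum in the linear (power) domain: Σ 10^(Lᵢ/10) = 10^(74.7/10) + 10^(89.6/10) + 10^(94.0/10) + 10^(69.9/10) + 10^(66.5/10) = 3.468e+09.
Back to dB: 10·log₁₀ Σ = 95.4 dB.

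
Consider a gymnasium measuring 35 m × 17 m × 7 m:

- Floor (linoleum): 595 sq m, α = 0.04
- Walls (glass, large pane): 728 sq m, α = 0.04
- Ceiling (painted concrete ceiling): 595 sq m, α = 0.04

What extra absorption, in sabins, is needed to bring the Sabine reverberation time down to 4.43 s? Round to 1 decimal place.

Total absorption A₁ = 595×0.04 + 728×0.04 + 595×0.04
  = 23.800 + 29.120 + 23.800 = 76.720 sq m sabins.
V = 4165 m³. Required absorption A₂ = 0.161 × 4165 / 4.43 = 151.369 sabins.
Shortfall: 151.369 − 76.720 = 74.6 sabins.

74.6 sabins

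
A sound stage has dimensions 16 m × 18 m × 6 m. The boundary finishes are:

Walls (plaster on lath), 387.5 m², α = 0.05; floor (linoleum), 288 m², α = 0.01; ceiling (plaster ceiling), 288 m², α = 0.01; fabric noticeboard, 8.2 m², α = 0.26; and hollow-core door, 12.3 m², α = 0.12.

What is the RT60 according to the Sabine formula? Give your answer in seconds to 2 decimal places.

A = Σ Sᵢαᵢ = 387.5*0.05 + 288*0.01 + 288*0.01 + 8.2*0.26 + 12.3*0.12 = 28.743 sabins.
Volume V = 16 × 18 × 6 = 1728 m³.
Sabine: RT60 = 0.161 × 1728 / 28.743 = 9.68 s.

9.68 seconds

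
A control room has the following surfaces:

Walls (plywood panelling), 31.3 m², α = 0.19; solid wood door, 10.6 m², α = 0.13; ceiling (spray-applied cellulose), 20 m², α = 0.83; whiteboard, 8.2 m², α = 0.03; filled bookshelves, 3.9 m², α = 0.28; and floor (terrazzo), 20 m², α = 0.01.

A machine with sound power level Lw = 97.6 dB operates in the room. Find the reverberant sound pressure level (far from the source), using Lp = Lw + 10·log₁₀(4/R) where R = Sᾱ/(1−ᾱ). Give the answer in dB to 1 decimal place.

88.2 dB

A = 25.463 sabins; S = 94.0 m².
ᾱ = 0.2709, so room constant R = A/(1−ᾱ) = 34.924 m².
Lp = 97.6 + 10·log₁₀(4/34.924) = 97.6 + (-9.41) = 88.2 dB.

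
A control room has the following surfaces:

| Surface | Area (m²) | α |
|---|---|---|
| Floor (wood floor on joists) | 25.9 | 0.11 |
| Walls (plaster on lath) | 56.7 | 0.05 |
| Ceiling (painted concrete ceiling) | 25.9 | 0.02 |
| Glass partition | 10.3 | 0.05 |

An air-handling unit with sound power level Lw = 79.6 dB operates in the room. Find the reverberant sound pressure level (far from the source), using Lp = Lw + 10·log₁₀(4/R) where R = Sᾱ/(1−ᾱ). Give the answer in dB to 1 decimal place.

77.1 dB

A = 6.717 sabins; S = 118.8 m².
ᾱ = 0.0565, so room constant R = A/(1−ᾱ) = 7.119 m².
Lp = 79.6 + 10·log₁₀(4/7.119) = 79.6 + (-2.50) = 77.1 dB.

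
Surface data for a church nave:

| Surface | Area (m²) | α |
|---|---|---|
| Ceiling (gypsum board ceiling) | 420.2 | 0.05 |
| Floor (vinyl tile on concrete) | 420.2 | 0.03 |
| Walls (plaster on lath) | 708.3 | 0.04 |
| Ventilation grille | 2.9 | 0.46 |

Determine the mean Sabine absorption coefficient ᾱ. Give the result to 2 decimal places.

0.04

Total surface area S = 1551.6 m².
A = 420.2*0.05 + 420.2*0.03 + 708.3*0.04 + 2.9*0.46 = 63.282 sabins.
ᾱ = 63.282 / 1551.6 = 0.04.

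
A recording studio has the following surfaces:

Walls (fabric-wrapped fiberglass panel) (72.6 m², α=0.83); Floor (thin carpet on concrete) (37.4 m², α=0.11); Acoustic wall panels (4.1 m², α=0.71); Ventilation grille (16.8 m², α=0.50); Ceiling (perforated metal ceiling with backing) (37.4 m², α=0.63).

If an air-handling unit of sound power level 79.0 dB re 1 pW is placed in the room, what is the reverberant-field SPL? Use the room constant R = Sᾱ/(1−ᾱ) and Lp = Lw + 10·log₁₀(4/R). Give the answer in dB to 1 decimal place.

A = 99.245 sabins; S = 168.3 m².
ᾱ = 99.245/168.3 = 0.5897; R = Sᾱ/(1−ᾱ) = 99.245/(1−0.5897) = 241.884 m².
Lp = 79.0 + 10·log₁₀(4/241.884) = 79.0 + (-17.82) = 61.2 dB.

61.2 dB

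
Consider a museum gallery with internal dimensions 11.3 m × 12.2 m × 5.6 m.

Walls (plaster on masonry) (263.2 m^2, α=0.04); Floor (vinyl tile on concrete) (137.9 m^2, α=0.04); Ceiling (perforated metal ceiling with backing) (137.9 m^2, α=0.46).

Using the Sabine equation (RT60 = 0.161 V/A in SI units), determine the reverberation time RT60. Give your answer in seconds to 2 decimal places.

A = Σ Sᵢαᵢ = 263.2·0.04 + 137.9·0.04 + 137.9·0.46 = 79.478 sabins.
V = 11.3·12.2·5.6 = 772.016 m³.
RT60 = 0.161 · V / A = 0.161 × 772.016 / 79.478 = 1.56 s.

1.56 sec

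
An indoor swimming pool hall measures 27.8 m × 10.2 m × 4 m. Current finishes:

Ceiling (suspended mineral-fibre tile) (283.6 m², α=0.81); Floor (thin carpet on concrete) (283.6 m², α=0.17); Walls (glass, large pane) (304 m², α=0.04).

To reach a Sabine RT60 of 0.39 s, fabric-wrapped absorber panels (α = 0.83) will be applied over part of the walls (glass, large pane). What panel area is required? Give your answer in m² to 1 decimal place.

Total absorption A₁ = 283.6·0.81 + 283.6·0.17 + 304·0.04
  = 229.716 + 48.212 + 12.160 = 290.088 m² sabins.
V = 1134.24 m³. Target absorption A₂ = 0.161 × 1134.24 / 0.39 = 468.238 sabins.
Absorption to add: 468.238 − 290.088 = 178.150 sabins.
Each m² of panel replacing the walls (glass, large pane) adds (0.83 − 0.04) = 0.79 sabins.
Area = ΔA/Δα = 178.150/0.79 = 225.5 m².

225.5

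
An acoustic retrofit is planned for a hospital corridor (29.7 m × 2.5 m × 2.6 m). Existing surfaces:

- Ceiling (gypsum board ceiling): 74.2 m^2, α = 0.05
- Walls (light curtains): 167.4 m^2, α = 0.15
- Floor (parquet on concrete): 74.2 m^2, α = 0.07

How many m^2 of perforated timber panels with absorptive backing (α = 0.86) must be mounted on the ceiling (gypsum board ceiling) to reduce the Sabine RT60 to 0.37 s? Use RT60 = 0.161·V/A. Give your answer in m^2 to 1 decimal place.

Total absorption A₁ = 74.2×0.05 + 167.4×0.15 + 74.2×0.07
  = 3.710 + 25.110 + 5.194 = 34.014 m^2 sabins.
Required A₂ = 0.161·193.05/0.37 = 84.003 sabins.
ΔA needed = 84.003 − 34.014 = 49.989 sabins.
Net gain per m^2: Δα = 0.86 − 0.05 = 0.81.
Panel area = 49.989 / 0.81 = 61.7 m^2.

61.7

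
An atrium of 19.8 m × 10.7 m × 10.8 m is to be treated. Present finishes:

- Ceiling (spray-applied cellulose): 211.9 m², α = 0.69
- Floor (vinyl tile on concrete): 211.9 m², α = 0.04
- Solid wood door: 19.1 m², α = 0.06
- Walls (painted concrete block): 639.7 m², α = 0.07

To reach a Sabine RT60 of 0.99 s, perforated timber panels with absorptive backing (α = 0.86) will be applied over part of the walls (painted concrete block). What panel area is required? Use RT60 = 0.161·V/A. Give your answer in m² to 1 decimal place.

Total absorption A₁ = 211.9*0.69 + 211.9*0.04 + 19.1*0.06 + 639.7*0.07
  = 146.211 + 8.476 + 1.146 + 44.779 = 200.612 m² sabins.
V = 2288.088 m³. Target absorption A₂ = 0.161 × 2288.088 / 0.99 = 372.103 sabins.
ΔA needed = 372.103 − 200.612 = 171.491 sabins.
Net gain per m²: Δα = 0.86 − 0.07 = 0.79.
Area = ΔA/Δα = 171.491/0.79 = 217.1 m².

217.1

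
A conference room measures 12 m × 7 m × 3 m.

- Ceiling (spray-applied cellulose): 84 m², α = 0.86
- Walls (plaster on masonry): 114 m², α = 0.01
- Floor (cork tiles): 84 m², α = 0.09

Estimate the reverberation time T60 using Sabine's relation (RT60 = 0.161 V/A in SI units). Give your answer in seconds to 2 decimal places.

0.50 s

Equivalent absorption area: A = 84*0.86 + 114*0.01 + 84*0.09 = 80.940 m².
V = 12·7·3 = 252 m³.
RT60 = 0.161 · V / A = 0.161 × 252 / 80.940 = 0.50 s.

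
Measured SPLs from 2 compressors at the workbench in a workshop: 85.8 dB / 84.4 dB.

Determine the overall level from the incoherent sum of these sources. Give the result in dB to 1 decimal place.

Converting to relative power and adding: 10^(85.8/10) + 10^(84.4/10) = 6.556e+08.
Combined level = 10 log₁₀(6.556e+08) = 88.2 dB.

88.2 dB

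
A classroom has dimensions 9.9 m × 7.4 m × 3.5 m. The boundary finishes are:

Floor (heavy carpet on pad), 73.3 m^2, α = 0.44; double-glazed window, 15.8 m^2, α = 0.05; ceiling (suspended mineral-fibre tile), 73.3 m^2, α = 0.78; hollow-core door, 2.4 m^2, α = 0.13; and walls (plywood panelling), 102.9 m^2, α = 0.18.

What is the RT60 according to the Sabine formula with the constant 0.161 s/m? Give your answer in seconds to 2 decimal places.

0.38 s

A = Σ Sᵢαᵢ = 73.3*0.44 + 15.8*0.05 + 73.3*0.78 + 2.4*0.13 + 102.9*0.18 = 109.050 sabins.
Room volume: 256.41 m³.
Sabine: RT60 = 0.161 × 256.41 / 109.050 = 0.38 s.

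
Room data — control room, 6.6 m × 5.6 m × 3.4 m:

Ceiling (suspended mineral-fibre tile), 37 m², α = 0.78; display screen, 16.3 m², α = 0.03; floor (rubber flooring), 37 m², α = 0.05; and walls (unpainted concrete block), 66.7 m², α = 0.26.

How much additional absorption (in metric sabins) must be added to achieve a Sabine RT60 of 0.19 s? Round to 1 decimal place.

Equivalent absorption area: A₁ = 37·0.78 + 16.3·0.03 + 37·0.05 + 66.7·0.26 = 48.541 m².
Target A₂ = 0.161·125.664/0.19 = 106.484 sabins (V = 125.664 m³).
Additional absorption ΔA = 106.484 − 48.541 = 57.9 sabins.

57.9 sabins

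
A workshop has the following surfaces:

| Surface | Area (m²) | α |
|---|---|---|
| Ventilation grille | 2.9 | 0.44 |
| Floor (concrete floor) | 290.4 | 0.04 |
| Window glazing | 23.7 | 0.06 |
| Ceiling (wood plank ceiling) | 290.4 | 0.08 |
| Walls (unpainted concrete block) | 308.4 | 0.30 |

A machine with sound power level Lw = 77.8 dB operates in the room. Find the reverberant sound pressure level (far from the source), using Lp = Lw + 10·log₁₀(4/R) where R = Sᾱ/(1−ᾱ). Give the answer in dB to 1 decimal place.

A = 130.066 sabins; S = 915.8 m².
ᾱ = 0.1420, so room constant R = A/(1−ᾱ) = 151.592 m².
Lp = 77.8 + 10·log₁₀(4/151.592) = 77.8 + (-15.79) = 62.0 dB.

62.0 dB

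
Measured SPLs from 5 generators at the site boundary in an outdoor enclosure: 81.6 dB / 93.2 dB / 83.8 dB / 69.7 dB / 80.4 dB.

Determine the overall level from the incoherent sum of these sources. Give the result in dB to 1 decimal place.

94.1 dB

Sum in the linear (power) domain: Σ 10^(Lᵢ/10) = 10^(81.6/10) + 10^(93.2/10) + 10^(83.8/10) + 10^(69.7/10) + 10^(80.4/10) = 2.593e+09.
Back to dB: 10·log₁₀ Σ = 94.1 dB.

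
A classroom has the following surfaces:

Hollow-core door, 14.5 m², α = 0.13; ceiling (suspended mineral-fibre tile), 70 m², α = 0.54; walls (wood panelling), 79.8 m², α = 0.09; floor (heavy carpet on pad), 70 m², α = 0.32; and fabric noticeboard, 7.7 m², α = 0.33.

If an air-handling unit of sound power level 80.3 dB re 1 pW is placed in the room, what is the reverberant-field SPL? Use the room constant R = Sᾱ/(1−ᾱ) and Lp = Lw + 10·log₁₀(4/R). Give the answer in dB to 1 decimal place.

Σ(Sᵢαᵢ) = 14.5·0.13 + 70·0.54 + 79.8·0.09 + 70·0.32 + 7.7·0.33 = 71.808; total area S = 242.0 m².
ᾱ = 0.2967, so room constant R = A/(1−ᾱ) = 102.102 m².
Lp = Lw + 10 log₁₀(4/R) = 80.3 -14.07 = 66.2 dB.

66.2 dB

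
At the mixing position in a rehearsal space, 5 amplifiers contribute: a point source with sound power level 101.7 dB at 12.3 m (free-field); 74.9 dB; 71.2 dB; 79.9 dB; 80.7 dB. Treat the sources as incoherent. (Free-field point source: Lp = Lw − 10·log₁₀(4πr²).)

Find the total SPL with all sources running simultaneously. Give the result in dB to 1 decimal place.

Source at 12.3 m: Lp = 101.7 − 10·log₁₀(4π·12.3²) = 101.7 − 10·log₁₀(1901.166) = 68.9 dB.
Sum in the linear (power) domain: Σ 10^(Lᵢ/10) = 10^(68.9/10) + 10^(74.9/10) + 10^(71.2/10) + 10^(79.9/10) + 10^(80.7/10) = 2.671e+08.
Back to dB: 10·log₁₀ Σ = 84.3 dB.

84.3 dB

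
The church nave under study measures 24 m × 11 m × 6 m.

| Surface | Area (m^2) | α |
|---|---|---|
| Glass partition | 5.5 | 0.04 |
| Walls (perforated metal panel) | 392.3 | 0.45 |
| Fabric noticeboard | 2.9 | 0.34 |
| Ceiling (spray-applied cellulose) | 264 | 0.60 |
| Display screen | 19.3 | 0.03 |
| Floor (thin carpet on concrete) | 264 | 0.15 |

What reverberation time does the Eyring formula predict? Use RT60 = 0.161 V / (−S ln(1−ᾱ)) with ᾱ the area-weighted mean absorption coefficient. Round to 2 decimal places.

0.53 s

Total surface area S = 5.5 + 392.3 + 2.9 + 264 + 19.3 + 264 = 948.0 m^2.
Absorption A = 5.5×0.04 + 392.3×0.45 + 2.9×0.34 + 264×0.60 + 19.3×0.03 + 264×0.15 = 376.320 sabins.
ᾱ = 376.320 / 948.0 = 0.3970.
−S·ln(1−ᾱ) = −948.0 × ln(1 − 0.3970) = 479.535.
V = 24 × 11 × 6 = 1584 m³.
RT60 = 0.161 × 1584 / 479.535 = 0.53 s.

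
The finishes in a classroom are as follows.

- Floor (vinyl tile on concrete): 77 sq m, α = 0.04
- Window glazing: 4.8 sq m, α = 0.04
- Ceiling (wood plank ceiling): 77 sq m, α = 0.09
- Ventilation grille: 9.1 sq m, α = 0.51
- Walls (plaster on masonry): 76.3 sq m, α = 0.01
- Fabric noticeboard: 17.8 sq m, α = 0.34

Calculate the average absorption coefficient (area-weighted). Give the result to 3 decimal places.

Total surface area S = 262.0 sq m.
A = 77×0.04 + 4.8×0.04 + 77×0.09 + 9.1×0.51 + 76.3×0.01 + 17.8×0.34 = 21.658 sabins.
ᾱ = A/S = 0.083.

0.083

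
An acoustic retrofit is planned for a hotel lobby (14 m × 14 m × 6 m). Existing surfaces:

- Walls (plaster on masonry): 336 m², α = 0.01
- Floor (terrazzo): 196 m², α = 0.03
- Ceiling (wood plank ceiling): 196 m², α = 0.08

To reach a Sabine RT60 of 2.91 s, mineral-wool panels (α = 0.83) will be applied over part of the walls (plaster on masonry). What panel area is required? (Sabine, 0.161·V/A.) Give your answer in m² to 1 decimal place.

Summing Sᵢαᵢ: 3.360 + 5.880 + 15.680 → A₁ = 24.920 sabins.
Required A₂ = 0.161·1176/2.91 = 65.064 sabins.
ΔA needed = 65.064 − 24.920 = 40.144 sabins.
Each m² of panel replacing the walls (plaster on masonry) adds (0.83 − 0.01) = 0.82 sabins.
Area = ΔA/Δα = 40.144/0.82 = 49.0 m².

49.0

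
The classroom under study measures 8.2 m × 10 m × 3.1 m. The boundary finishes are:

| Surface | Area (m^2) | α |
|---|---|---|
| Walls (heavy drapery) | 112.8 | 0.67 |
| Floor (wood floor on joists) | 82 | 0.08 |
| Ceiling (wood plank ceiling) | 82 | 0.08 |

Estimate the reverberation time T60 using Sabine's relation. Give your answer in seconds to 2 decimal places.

0.46 s

Summing Sᵢαᵢ: 75.576 + 6.560 + 6.560 → A = 88.696 sabins.
Room volume: 254.2 m³.
T = 0.161 V/A = 0.161·254.2/88.696 = 0.46 s.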